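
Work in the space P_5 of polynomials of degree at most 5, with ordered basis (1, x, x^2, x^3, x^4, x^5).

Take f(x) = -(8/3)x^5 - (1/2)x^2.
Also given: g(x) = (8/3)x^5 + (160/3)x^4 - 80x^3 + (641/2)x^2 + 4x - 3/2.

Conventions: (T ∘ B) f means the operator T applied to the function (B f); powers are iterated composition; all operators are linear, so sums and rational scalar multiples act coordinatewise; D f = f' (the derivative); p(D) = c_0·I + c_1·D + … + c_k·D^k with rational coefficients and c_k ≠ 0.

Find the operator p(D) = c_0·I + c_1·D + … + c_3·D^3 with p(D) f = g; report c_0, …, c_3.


D^0 f = -(8/3)x^5 - (1/2)x^2
D^1 f = -(40/3)x^4 - x
D^2 f = -(160/3)x^3 - 1
D^3 f = -160x^2
matching coefficients of g against c_0 f + c_1 Df + … from the top degree down determines the c_i
solution: c_0 = -1, c_1 = -4, c_2 = 3/2, c_3 = -2

p(D) = -I − 4·D + (3/2)·D^2 − 2·D^3, i.e. c_0 = -1, c_1 = -4, c_2 = 3/2, c_3 = -2


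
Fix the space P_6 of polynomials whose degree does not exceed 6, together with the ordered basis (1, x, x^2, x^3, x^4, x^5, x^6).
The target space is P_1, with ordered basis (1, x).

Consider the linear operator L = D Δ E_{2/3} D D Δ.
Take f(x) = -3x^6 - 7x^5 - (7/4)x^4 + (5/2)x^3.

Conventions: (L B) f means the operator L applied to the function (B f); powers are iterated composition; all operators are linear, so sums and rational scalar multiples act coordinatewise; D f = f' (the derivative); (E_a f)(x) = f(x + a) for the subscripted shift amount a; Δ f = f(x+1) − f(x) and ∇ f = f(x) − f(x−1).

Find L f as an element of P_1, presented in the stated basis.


the result is g(x) = -2160x - 4440

Δ f = -18x^5 - 80x^4 - 137x^3 - 118x^2 - (105/2)x - 37/4
D Δ f = -90x^4 - 320x^3 - 411x^2 - 236x - 105/2
D D Δ f = -360x^3 - 960x^2 - 822x - 236
E_{2/3} (D D) Δ f = -360x^3 - 1680x^2 - 2582x - 3952/3
Δ E_{2/3} (D D) Δ f = -1080x^2 - 4440x - 4622
D Δ E_{2/3} (D D) Δ f = -2160x - 4440


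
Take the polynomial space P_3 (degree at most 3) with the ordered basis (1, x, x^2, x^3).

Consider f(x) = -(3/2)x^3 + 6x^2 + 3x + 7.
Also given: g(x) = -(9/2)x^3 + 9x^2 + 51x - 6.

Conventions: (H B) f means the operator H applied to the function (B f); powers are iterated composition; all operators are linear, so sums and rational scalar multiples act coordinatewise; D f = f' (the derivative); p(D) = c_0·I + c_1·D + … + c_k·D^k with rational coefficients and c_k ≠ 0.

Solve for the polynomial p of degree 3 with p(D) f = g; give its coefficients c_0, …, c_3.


D^0 f = -(3/2)x^3 + 6x^2 + 3x + 7
D^1 f = -(9/2)x^2 + 12x + 3
D^2 f = -9x + 12
D^3 f = -9
matching coefficients of g against c_0 f + c_1 Df + … from the top degree down determines the c_i
solution: c_0 = 3, c_1 = 2, c_2 = -2, c_3 = 1

c_0 = 3, c_1 = 2, c_2 = -2, c_3 = 1


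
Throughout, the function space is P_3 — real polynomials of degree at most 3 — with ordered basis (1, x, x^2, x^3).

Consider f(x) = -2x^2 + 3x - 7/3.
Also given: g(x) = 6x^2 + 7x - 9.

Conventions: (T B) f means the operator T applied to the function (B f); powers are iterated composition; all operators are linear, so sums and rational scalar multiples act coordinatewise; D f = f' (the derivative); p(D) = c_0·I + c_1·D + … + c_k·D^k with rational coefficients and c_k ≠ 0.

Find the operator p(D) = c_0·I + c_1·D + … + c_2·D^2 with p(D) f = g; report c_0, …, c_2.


p(D) = -3·I − 4·D + D^2, i.e. c_0 = -3, c_1 = -4, c_2 = 1

D^0 f = -2x^2 + 3x - 7/3
D^1 f = -4x + 3
D^2 f = -4
matching coefficients of g against c_0 f + c_1 Df + … from the top degree down determines the c_i
solution: c_0 = -3, c_1 = -4, c_2 = 1


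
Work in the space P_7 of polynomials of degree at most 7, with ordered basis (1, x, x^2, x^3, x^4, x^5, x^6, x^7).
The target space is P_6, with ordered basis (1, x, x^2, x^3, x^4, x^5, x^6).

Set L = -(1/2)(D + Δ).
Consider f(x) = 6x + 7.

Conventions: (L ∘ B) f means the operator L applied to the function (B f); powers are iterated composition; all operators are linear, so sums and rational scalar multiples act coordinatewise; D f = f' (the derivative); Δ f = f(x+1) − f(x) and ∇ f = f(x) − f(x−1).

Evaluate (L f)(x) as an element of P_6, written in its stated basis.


the result is g(x) = -6

D f = 6
Δ f = 6
(D + Δ) f = 12
(-(1/2)(D + Δ)) f = -6


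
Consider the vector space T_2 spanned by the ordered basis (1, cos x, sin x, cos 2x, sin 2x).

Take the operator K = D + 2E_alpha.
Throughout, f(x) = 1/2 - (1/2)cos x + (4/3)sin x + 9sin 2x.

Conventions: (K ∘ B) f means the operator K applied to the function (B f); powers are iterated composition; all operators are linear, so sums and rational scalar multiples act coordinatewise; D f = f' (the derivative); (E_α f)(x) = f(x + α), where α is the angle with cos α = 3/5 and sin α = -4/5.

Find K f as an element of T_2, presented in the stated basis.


D f = (4/3)cos x + (1/2)sin x + 18cos 2x
E_alpha f = 1/2 - (41/30)cos x + (2/5)sin x - (216/25)cos 2x - (63/25)sin 2x
(2E_alpha) f = 1 - (41/15)cos x + (4/5)sin x - (432/25)cos 2x - (126/25)sin 2x
(D + 2E_alpha) f = 1 - (7/5)cos x + (13/10)sin x + (18/25)cos 2x - (126/25)sin 2x

g(x) = 1 - (7/5)cos x + (13/10)sin x + (18/25)cos 2x - (126/25)sin 2x


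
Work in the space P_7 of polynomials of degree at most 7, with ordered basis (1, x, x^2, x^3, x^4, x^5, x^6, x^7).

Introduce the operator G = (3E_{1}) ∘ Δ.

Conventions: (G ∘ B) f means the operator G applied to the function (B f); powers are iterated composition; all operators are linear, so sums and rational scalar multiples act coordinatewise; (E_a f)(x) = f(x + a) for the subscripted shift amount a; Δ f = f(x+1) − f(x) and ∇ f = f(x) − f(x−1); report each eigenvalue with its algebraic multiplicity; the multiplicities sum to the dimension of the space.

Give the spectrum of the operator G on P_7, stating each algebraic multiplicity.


image of 1: 0
image of x: 3
image of x^2: 6x + 9
image of x^3: 9x^2 + 27x + 21
image of x^4: 12x^3 + 54x^2 + 84x + 45
image of x^5: 15x^4 + 90x^3 + 210x^2 + 225x + 93
image of x^6: 18x^5 + 135x^4 + 420x^3 + 675x^2 + 558x + 189
image of x^7: 21x^6 + 189x^5 + 735x^4 + 1575x^3 + 1953x^2 + 1323x + 381
the matrix is upper triangular; its diagonal is (0, 0, 0, 0, 0, 0, 0, 0)
for a triangular matrix the eigenvalues are the diagonal entries, with algebraic multiplicity their repetition count

λ = 0 (multiplicity 8)


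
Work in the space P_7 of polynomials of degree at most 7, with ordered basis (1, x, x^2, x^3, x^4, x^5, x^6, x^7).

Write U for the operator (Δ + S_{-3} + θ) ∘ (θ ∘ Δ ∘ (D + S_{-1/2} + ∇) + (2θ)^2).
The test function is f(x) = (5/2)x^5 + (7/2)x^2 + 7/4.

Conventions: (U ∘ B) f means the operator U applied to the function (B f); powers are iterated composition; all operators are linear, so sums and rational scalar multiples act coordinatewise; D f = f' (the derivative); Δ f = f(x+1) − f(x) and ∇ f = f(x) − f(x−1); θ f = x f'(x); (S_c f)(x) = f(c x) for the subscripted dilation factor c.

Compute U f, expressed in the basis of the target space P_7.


g(x) = -59500x^5 + (17875/16)x^4 - 4650x^3 + (180237/32)x^2 + (19143/8)x + 52921/64

D f = (25/2)x^4 + 7x
S_{-1/2} f = -(5/64)x^5 + (7/8)x^2 + 7/4
∇ f = (25/2)x^4 - 25x^3 + 25x^2 - (11/2)x - 1
(D + S_{-1/2} + ∇) f = -(5/64)x^5 + 25x^4 - 25x^3 + (207/8)x^2 + (3/2)x + 3/4
Δ (D + S_{-1/2} + ∇) f = -(25/64)x^4 + (3175/32)x^3 + (2375/32)x^2 + (4887/64)x + 1747/64
θ Δ (D + S_{-1/2} + ∇) f = -(25/16)x^4 + (9525/32)x^3 + (2375/16)x^2 + (4887/64)x
θ f = (25/2)x^5 + 7x^2
(2θ) f = 25x^5 + 14x^2
θ (2θ) f = 125x^5 + 28x^2
(2θ) (2θ) f = 250x^5 + 56x^2
(θ ∘ Δ ∘ (D + S_{-1/2} + ∇) + (2θ)^2) f = 250x^5 - (25/16)x^4 + (9525/32)x^3 + (3271/16)x^2 + (4887/64)x
Δ (θ ∘ Δ ∘ (D + S_{-1/2} + ∇) + (2θ)^2) f = 1250x^4 + (9975/4)x^3 + (108275/32)x^2 + (81459/32)x + 52921/64
S_{-3} (θ ∘ Δ ∘ (D + S_{-1/2} + ∇) + (2θ)^2) f = -60750x^5 - (2025/16)x^4 - (257175/32)x^3 + (29439/16)x^2 - (14661/64)x
θ (θ ∘ Δ ∘ (D + S_{-1/2} + ∇) + (2θ)^2) f = 1250x^5 - (25/4)x^4 + (28575/32)x^3 + (3271/8)x^2 + (4887/64)x
(Δ + S_{-3} + θ) (θ ∘ Δ ∘ (D + S_{-1/2} + ∇) + (2θ)^2) f = -59500x^5 + (17875/16)x^4 - 4650x^3 + (180237/32)x^2 + (19143/8)x + 52921/64


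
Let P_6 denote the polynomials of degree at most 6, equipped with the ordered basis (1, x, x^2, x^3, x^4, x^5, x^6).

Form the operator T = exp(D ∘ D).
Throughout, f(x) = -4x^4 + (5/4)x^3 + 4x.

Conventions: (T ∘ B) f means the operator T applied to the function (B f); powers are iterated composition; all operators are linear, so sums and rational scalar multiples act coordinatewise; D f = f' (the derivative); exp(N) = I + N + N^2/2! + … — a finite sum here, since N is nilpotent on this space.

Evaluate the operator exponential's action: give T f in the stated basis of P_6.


order-1 term: -48x^2 + (15/2)x
order-2 term: -48
the series for exp(D ∘ D) f terminates at order 2
exp(D ∘ D) f = -4x^4 + (5/4)x^3 - 48x^2 + (23/2)x - 48

the image equals g(x) = -4x^4 + (5/4)x^3 - 48x^2 + (23/2)x - 48


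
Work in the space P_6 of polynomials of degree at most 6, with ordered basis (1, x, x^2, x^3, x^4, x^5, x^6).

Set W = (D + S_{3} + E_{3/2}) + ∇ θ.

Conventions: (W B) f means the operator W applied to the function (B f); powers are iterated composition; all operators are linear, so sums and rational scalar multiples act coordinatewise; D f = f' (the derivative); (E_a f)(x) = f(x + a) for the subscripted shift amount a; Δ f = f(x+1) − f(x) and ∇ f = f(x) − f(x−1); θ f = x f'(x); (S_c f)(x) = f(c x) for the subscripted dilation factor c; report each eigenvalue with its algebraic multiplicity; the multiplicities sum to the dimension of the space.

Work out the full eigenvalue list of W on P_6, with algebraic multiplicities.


λ = 2 (multiplicity 1), λ = 4 (multiplicity 1), λ = 10 (multiplicity 1), λ = 28 (multiplicity 1), λ = 82 (multiplicity 1), λ = 244 (multiplicity 1), λ = 730 (multiplicity 1)

image of 1: 2
image of x: 4x + 7/2
image of x^2: 10x^2 + 9x + 1/4
image of x^3: 28x^3 + (33/2)x^2 - (9/4)x + 51/8
image of x^4: 82x^4 + 26x^3 - (21/2)x^2 + (59/2)x + 17/16
image of x^5: 244x^5 + (75/2)x^4 - (55/2)x^3 + (335/4)x^2 + (5/16)x + 403/32
image of x^6: 730x^6 + 51x^5 - (225/4)x^4 + (375/2)x^3 - (225/16)x^2 + (1305/16)x + 345/64
the matrix is upper triangular; its diagonal is (2, 4, 10, 28, 82, 244, 730)
for a triangular matrix the eigenvalues are the diagonal entries, with algebraic multiplicity their repetition count


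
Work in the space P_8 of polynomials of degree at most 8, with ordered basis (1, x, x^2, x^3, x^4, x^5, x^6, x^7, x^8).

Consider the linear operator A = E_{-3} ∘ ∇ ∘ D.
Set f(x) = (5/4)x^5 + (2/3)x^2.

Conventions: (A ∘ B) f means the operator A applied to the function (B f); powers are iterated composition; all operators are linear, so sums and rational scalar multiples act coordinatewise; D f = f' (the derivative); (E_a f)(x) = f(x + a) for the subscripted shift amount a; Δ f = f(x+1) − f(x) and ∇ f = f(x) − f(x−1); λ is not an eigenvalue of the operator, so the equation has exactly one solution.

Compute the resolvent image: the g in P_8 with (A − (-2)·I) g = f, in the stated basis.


the image equals g(x) = (5/8)x^5 - (25/4)x^3 + (1583/24)x^2 - (425/2)x + 6809/48

write g with unknown coordinates in the stated basis and equate coefficients in (A − (-2)·I) g = f
solving from the highest basis element down gives g = (5/8)x^5 - (25/4)x^3 + (1583/24)x^2 - (425/2)x + 6809/48
check: A g = (25/2)x^3 - (525/4)x^2 + 425x - 6809/24
so A g − (-2)·g = (5/4)x^5 + (2/3)x^2 = f ✓


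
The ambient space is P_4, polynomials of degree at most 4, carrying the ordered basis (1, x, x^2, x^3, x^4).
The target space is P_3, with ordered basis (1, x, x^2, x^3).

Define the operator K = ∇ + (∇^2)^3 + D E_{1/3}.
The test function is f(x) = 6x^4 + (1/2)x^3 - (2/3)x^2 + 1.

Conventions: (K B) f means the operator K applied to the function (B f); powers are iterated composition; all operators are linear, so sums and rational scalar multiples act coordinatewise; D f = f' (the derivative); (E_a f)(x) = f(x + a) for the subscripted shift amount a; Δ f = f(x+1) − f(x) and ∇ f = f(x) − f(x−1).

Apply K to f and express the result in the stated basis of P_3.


∇ f = 24x^3 - (69/2)x^2 + (127/6)x - 29/6
∇ f = 24x^3 - (69/2)x^2 + (127/6)x - 29/6
∇ ∇ f = 72x^2 - 141x + 239/3
∇ ∇^2 f = 144x - 213
∇ ∇ ∇^2 f = 144
∇ ∇^2 ∇^2 f = 0
∇ ∇ ∇^2 ∇^2 f = 0
E_{1/3} f = 6x^4 + (17/2)x^3 + (23/6)x^2 + (11/18)x + 55/54
D E_{1/3} f = 24x^3 + (51/2)x^2 + (23/3)x + 11/18
(∇ + (∇^2)^3 + D E_{1/3}) f = 48x^3 - 9x^2 + (173/6)x - 38/9

the image equals g(x) = 48x^3 - 9x^2 + (173/6)x - 38/9


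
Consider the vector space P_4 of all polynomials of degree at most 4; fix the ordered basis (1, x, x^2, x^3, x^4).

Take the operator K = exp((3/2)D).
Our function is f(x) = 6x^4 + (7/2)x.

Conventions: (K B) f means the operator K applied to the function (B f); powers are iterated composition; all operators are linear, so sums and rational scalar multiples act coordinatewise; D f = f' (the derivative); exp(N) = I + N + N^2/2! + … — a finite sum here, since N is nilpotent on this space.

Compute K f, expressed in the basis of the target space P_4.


g(x) = 6x^4 + 36x^3 + 81x^2 + (169/2)x + 285/8

order-1 term: 36x^3 + 21/4
order-2 term: 81x^2
order-3 term: 81x
order-4 term: 243/8
the series for exp((3/2)D) f terminates at order 4
exp((3/2)D) f = 6x^4 + 36x^3 + 81x^2 + (169/2)x + 285/8


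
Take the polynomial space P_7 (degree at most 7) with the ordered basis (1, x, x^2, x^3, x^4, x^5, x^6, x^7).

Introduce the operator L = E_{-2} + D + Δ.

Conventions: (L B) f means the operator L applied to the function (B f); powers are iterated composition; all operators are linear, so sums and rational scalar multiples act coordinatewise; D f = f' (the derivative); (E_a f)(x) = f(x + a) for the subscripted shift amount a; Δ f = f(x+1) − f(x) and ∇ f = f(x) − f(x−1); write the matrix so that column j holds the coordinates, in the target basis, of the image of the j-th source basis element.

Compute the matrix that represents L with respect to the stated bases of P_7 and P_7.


the matrix is [[1, 0, 5, -7, 17, -31, 65, -127]; [0, 1, 0, 15, -28, 85, -186, 455]; [0, 0, 1, 0, 30, -70, 255, -651]; [0, 0, 0, 1, 0, 50, -140, 595]; [0, 0, 0, 0, 1, 0, 75, -245]; [0, 0, 0, 0, 0, 1, 0, 105]; [0, 0, 0, 0, 0, 0, 1, 0]; [0, 0, 0, 0, 0, 0, 0, 1]] (rows listed top to bottom)

image of 1: 1
image of x: x
image of x^2: x^2 + 5
image of x^3: x^3 + 15x - 7
image of x^4: x^4 + 30x^2 - 28x + 17
image of x^5: x^5 + 50x^3 - 70x^2 + 85x - 31
image of x^6: x^6 + 75x^4 - 140x^3 + 255x^2 - 186x + 65
image of x^7: x^7 + 105x^5 - 245x^4 + 595x^3 - 651x^2 + 455x - 127
each image's coordinates form column j of the matrix


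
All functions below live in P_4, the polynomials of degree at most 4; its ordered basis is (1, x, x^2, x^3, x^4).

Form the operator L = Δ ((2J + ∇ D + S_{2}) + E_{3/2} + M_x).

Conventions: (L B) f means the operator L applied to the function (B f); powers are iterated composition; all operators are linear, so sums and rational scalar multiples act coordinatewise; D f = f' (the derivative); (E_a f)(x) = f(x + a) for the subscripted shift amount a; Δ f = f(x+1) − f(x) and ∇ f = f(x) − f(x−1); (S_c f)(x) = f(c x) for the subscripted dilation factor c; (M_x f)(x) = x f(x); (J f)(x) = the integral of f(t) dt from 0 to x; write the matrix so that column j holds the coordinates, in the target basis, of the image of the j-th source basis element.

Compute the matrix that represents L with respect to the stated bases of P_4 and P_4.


image of 1: 3
image of x: 4x + 5
image of x^2: 5x^2 + 15x + 29/3
image of x^3: 6x^3 + 36x^2 + 42x + 111/4
image of x^4: 7x^4 + 82x^3 + 134x^2 + 144x + 257/5
each image's coordinates form column j of the matrix

the matrix is [[3, 5, 29/3, 111/4, 257/5]; [0, 4, 15, 42, 144]; [0, 0, 5, 36, 134]; [0, 0, 0, 6, 82]; [0, 0, 0, 0, 7]] (rows listed top to bottom)


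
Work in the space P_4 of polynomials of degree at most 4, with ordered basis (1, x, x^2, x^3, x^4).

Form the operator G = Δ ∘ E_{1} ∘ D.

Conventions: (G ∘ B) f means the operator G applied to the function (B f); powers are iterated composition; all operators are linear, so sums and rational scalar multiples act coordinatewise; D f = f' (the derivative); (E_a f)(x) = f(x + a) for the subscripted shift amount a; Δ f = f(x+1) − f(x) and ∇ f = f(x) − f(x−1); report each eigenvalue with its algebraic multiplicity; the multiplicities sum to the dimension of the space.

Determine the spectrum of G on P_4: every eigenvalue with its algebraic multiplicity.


image of 1: 0
image of x: 0
image of x^2: 2
image of x^3: 6x + 9
image of x^4: 12x^2 + 36x + 28
the matrix is upper triangular; its diagonal is (0, 0, 0, 0, 0)
for a triangular matrix the eigenvalues are the diagonal entries, with algebraic multiplicity their repetition count

λ = 0 (multiplicity 5)


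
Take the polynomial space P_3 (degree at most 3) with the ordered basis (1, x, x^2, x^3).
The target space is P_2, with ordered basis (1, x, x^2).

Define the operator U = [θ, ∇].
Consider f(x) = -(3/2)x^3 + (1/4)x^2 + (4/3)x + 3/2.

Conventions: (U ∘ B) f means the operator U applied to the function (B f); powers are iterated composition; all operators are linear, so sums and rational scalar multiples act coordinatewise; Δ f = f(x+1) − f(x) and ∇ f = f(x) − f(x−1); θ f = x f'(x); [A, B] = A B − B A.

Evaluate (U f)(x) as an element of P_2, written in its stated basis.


∇ f = -(9/2)x^2 + 5x - 5/12
θ ∇ f = -9x^2 + 5x
θ f = -(9/2)x^3 + (1/2)x^2 + (4/3)x
∇ θ f = -(27/2)x^2 + (29/2)x - 11/3
[θ, ∇] f = (9/2)x^2 - (19/2)x + 11/3

the result is g(x) = (9/2)x^2 - (19/2)x + 11/3


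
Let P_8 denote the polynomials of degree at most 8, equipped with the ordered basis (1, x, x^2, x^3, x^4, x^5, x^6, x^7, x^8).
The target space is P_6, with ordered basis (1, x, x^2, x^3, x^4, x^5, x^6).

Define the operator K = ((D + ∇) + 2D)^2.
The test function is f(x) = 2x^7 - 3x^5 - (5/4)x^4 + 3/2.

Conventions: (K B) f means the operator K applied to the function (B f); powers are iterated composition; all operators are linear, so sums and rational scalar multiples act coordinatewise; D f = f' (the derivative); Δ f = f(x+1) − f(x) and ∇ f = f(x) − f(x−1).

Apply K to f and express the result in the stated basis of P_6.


D f = 14x^6 - 15x^4 - 5x^3
∇ f = 14x^6 - 42x^5 + 55x^4 - 45x^3 + (39/2)x^2 - 4x + 1/4
(D + ∇) f = 28x^6 - 42x^5 + 40x^4 - 50x^3 + (39/2)x^2 - 4x + 1/4
D f = 14x^6 - 15x^4 - 5x^3
(2D) f = 28x^6 - 30x^4 - 10x^3
((D + ∇) + 2D) f = 56x^6 - 42x^5 + 10x^4 - 60x^3 + (39/2)x^2 - 4x + 1/4
D ((D + ∇) + 2D) f = 336x^5 - 210x^4 + 40x^3 - 180x^2 + 39x - 4
∇ ((D + ∇) + 2D) f = 336x^5 - 1050x^4 + 1580x^3 - 1500x^2 + 805x - 383/2
(D + ∇) ((D + ∇) + 2D) f = 672x^5 - 1260x^4 + 1620x^3 - 1680x^2 + 844x - 391/2
D ((D + ∇) + 2D) f = 336x^5 - 210x^4 + 40x^3 - 180x^2 + 39x - 4
(2D) ((D + ∇) + 2D) f = 672x^5 - 420x^4 + 80x^3 - 360x^2 + 78x - 8
((D + ∇) + 2D) ((D + ∇) + 2D) f = 1344x^5 - 1680x^4 + 1700x^3 - 2040x^2 + 922x - 407/2

g(x) = 1344x^5 - 1680x^4 + 1700x^3 - 2040x^2 + 922x - 407/2


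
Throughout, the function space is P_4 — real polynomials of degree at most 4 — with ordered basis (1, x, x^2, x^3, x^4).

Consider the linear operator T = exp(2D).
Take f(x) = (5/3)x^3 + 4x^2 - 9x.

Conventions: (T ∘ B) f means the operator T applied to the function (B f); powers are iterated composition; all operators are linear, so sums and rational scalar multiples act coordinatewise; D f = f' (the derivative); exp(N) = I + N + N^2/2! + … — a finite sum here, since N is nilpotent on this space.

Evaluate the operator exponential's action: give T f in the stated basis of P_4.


order-1 term: 10x^2 + 16x - 18
order-2 term: 20x + 16
order-3 term: 40/3
the series for exp(2D) f terminates at order 3
exp(2D) f = (5/3)x^3 + 14x^2 + 27x + 34/3

the result is g(x) = (5/3)x^3 + 14x^2 + 27x + 34/3


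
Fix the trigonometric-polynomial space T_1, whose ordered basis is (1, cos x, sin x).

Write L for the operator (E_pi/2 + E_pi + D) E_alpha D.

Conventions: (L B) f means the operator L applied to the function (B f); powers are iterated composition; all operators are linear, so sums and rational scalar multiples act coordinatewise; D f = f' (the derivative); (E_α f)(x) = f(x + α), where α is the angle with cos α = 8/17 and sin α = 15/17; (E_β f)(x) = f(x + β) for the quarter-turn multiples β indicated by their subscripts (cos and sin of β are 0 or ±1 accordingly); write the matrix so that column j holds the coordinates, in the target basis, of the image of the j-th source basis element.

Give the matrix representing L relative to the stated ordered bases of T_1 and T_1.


the matrix is [[0, 0, 0]; [0, -1/17, -38/17]; [0, 38/17, -1/17]] (rows listed top to bottom)

image of 1: 0
image of cos x: -(1/17)cos x + (38/17)sin x
image of sin x: -(38/17)cos x - (1/17)sin x
each image's coordinates form column j of the matrix


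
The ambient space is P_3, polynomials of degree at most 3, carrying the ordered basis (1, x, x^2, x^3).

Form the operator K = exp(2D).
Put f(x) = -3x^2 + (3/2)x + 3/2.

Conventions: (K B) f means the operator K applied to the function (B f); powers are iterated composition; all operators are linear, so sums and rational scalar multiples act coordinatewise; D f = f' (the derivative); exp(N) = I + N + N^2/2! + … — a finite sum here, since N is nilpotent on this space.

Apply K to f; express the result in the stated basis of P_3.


order-1 term: -12x + 3
order-2 term: -12
the series for exp(2D) f terminates at order 2
exp(2D) f = -3x^2 - (21/2)x - 15/2

g(x) = -3x^2 - (21/2)x - 15/2


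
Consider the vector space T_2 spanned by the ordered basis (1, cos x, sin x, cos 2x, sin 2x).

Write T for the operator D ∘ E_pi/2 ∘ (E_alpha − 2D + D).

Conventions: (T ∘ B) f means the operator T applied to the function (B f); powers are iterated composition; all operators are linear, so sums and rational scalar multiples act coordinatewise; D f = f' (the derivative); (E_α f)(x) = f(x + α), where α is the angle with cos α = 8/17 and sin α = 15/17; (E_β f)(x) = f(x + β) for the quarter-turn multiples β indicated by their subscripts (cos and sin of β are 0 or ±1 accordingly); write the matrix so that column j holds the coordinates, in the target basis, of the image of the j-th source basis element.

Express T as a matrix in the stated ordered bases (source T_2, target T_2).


the matrix is [[0, 0, 0, 0, 0]; [0, -8/17, 2/17, 0, 0]; [0, -2/17, -8/17, 0, 0]; [0, 0, 0, -676/289, 322/289]; [0, 0, 0, -322/289, -676/289]] (rows listed top to bottom)

image of 1: 0
image of cos x: -(8/17)cos x - (2/17)sin x
image of sin x: (2/17)cos x - (8/17)sin x
image of cos 2x: -(676/289)cos 2x - (322/289)sin 2x
image of sin 2x: (322/289)cos 2x - (676/289)sin 2x
each image's coordinates form column j of the matrix


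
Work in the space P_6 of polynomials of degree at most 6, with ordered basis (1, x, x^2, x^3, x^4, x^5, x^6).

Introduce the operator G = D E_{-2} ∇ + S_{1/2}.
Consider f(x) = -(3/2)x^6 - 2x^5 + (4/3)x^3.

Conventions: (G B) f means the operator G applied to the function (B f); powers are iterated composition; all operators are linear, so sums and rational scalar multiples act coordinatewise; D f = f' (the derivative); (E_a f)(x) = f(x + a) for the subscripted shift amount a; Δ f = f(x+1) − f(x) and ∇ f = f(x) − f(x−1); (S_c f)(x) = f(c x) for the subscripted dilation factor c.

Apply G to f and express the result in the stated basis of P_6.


∇ f = -9x^5 + (25/2)x^4 - 10x^3 + (13/2)x^2 - 3x + 5/6
E_{-2} ∇ f = -9x^5 + (205/2)x^4 - 470x^3 + (2173/2)x^2 - 1269x + 3605/6
D E_{-2} ∇ f = -45x^4 + 410x^3 - 1410x^2 + 2173x - 1269
S_{1/2} f = -(3/128)x^6 - (1/16)x^5 + (1/6)x^3
(D E_{-2} ∇ + S_{1/2}) f = -(3/128)x^6 - (1/16)x^5 - 45x^4 + (2461/6)x^3 - 1410x^2 + 2173x - 1269

the image equals g(x) = -(3/128)x^6 - (1/16)x^5 - 45x^4 + (2461/6)x^3 - 1410x^2 + 2173x - 1269


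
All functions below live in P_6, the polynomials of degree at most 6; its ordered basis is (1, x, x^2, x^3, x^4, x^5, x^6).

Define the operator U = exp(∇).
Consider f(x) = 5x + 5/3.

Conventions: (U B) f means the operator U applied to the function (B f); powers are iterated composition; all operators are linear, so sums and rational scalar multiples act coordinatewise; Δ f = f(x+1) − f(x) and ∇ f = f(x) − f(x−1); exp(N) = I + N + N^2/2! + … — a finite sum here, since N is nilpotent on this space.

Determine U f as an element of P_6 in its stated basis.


order-1 term: 5
the series for exp(∇) f terminates at order 1
exp(∇) f = 5x + 20/3

the image equals g(x) = 5x + 20/3


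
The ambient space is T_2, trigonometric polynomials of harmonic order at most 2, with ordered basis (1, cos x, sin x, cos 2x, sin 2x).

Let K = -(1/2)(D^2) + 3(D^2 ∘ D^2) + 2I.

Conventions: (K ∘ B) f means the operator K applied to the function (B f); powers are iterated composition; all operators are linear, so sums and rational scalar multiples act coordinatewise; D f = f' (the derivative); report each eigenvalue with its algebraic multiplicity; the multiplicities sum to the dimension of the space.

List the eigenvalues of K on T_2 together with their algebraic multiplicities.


λ = 2 (multiplicity 1), λ = 11/2 (multiplicity 2), λ = 52 (multiplicity 2)

image of 1: 2
image of cos x: (11/2)cos x
image of sin x: (11/2)sin x
image of cos 2x: 52cos 2x
image of sin 2x: 52sin 2x
the matrix is diagonal; its diagonal is (2, 11/2, 11/2, 52, 52)
for a triangular matrix the eigenvalues are the diagonal entries, with algebraic multiplicity their repetition count


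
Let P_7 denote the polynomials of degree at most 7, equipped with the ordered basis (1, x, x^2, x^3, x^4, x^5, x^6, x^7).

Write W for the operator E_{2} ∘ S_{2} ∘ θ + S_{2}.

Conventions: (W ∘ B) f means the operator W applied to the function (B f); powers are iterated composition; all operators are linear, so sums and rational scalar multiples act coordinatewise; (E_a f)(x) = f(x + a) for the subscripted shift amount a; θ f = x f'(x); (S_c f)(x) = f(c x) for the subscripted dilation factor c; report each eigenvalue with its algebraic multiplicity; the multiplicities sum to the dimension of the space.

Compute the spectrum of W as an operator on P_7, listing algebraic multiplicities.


image of 1: 1
image of x: 4x + 4
image of x^2: 12x^2 + 32x + 32
image of x^3: 32x^3 + 144x^2 + 288x + 192
image of x^4: 80x^4 + 512x^3 + 1536x^2 + 2048x + 1024
image of x^5: 192x^5 + 1600x^4 + 6400x^3 + 12800x^2 + 12800x + 5120
image of x^6: 448x^6 + 4608x^5 + 23040x^4 + 61440x^3 + 92160x^2 + 73728x + 24576
image of x^7: 1024x^7 + 12544x^6 + 75264x^5 + 250880x^4 + 501760x^3 + 602112x^2 + 401408x + 114688
the matrix is upper triangular; its diagonal is (1, 4, 12, 32, 80, 192, 448, 1024)
for a triangular matrix the eigenvalues are the diagonal entries, with algebraic multiplicity their repetition count

λ = 1 (multiplicity 1), λ = 4 (multiplicity 1), λ = 12 (multiplicity 1), λ = 32 (multiplicity 1), λ = 80 (multiplicity 1), λ = 192 (multiplicity 1), λ = 448 (multiplicity 1), λ = 1024 (multiplicity 1)


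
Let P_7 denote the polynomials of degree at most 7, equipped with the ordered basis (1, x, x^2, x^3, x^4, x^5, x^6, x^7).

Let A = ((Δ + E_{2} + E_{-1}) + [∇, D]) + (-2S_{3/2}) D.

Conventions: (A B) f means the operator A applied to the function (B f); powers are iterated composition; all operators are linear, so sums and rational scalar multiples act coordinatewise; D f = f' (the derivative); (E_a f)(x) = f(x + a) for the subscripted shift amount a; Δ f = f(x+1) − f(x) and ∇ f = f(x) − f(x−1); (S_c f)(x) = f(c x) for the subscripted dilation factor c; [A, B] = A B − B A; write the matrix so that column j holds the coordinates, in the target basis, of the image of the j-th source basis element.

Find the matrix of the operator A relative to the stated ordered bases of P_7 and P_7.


image of 1: 2
image of x: 2x
image of x^2: 2x^2 - 2x + 6
image of x^3: 2x^3 - (15/2)x^2 + 18x + 8
image of x^4: 2x^4 - 19x^3 + 36x^2 + 32x + 18
image of x^5: 2x^5 - (325/8)x^4 + 60x^3 + 80x^2 + 90x + 32
image of x^6: 2x^6 - (633/8)x^5 + 90x^4 + 160x^3 + 270x^2 + 192x + 66
image of x^7: 2x^7 - (4655/32)x^6 + 126x^5 + 280x^4 + 630x^3 + 672x^2 + 462x + 128
each image's coordinates form column j of the matrix

the matrix is [[2, 0, 6, 8, 18, 32, 66, 128]; [0, 2, -2, 18, 32, 90, 192, 462]; [0, 0, 2, -15/2, 36, 80, 270, 672]; [0, 0, 0, 2, -19, 60, 160, 630]; [0, 0, 0, 0, 2, -325/8, 90, 280]; [0, 0, 0, 0, 0, 2, -633/8, 126]; [0, 0, 0, 0, 0, 0, 2, -4655/32]; [0, 0, 0, 0, 0, 0, 0, 2]] (rows listed top to bottom)


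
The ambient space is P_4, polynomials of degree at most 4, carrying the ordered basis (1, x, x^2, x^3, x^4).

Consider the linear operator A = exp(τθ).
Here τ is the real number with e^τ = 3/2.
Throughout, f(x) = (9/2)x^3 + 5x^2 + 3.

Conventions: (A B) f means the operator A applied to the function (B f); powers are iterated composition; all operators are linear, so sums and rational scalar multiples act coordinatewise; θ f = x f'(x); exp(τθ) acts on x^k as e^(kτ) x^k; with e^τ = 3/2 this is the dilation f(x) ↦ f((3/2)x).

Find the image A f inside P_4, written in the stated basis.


exp(τθ) x^k = e^(kτ) x^k; with e^τ = 3/2 this sends x^k to (3/2)^k x^k
x^2 ↦ 9/4 x^2
x^3 ↦ 27/8 x^3
applying this coordinatewise to f: exp(τθ) f = (243/16)x^3 + (45/4)x^2 + 3

the image equals g(x) = (243/16)x^3 + (45/4)x^2 + 3


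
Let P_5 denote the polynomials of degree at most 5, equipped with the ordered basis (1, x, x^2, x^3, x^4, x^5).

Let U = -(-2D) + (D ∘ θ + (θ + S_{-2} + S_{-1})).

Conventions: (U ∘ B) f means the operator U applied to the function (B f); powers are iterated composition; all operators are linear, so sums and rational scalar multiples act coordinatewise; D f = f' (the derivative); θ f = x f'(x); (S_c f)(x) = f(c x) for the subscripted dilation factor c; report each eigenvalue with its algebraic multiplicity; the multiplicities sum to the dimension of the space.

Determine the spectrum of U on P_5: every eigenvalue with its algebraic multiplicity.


λ = -28 (multiplicity 1), λ = -6 (multiplicity 1), λ = -2 (multiplicity 1), λ = 2 (multiplicity 1), λ = 7 (multiplicity 1), λ = 21 (multiplicity 1)

image of 1: 2
image of x: -2x + 3
image of x^2: 7x^2 + 8x
image of x^3: -6x^3 + 15x^2
image of x^4: 21x^4 + 24x^3
image of x^5: -28x^5 + 35x^4
the matrix is upper triangular; its diagonal is (2, -2, 7, -6, 21, -28)
for a triangular matrix the eigenvalues are the diagonal entries, with algebraic multiplicity their repetition count


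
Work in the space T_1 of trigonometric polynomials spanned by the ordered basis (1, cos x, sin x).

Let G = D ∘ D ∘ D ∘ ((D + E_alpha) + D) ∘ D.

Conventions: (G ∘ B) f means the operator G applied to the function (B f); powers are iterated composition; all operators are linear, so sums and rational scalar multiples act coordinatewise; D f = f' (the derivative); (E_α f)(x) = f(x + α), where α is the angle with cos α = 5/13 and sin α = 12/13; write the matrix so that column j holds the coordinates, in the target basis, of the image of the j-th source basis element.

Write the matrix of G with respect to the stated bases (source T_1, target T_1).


image of 1: 0
image of cos x: (5/13)cos x - (38/13)sin x
image of sin x: (38/13)cos x + (5/13)sin x
each image's coordinates form column j of the matrix

the matrix is [[0, 0, 0]; [0, 5/13, 38/13]; [0, -38/13, 5/13]] (rows listed top to bottom)


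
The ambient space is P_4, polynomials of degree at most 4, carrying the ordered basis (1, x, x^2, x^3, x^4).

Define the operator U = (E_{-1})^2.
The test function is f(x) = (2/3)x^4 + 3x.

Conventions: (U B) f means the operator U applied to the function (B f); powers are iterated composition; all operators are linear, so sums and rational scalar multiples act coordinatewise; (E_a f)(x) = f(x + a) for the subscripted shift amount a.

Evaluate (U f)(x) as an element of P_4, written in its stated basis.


the result is g(x) = (2/3)x^4 - (16/3)x^3 + 16x^2 - (55/3)x + 14/3

E_{-1} f = (2/3)x^4 - (8/3)x^3 + 4x^2 + (1/3)x - 7/3
E_{-1} E_{-1} f = (2/3)x^4 - (16/3)x^3 + 16x^2 - (55/3)x + 14/3


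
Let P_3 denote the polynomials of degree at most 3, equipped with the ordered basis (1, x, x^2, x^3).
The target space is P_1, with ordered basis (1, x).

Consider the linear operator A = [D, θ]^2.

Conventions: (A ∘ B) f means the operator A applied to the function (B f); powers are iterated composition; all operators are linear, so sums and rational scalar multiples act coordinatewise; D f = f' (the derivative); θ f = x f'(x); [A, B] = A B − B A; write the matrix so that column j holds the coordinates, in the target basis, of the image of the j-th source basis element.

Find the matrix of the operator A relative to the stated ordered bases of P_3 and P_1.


the matrix is [[0, 0, 2, 0]; [0, 0, 0, 6]] (rows listed top to bottom)

image of 1: 0
image of x: 0
image of x^2: 2
image of x^3: 6x
each image's coordinates form column j of the matrix


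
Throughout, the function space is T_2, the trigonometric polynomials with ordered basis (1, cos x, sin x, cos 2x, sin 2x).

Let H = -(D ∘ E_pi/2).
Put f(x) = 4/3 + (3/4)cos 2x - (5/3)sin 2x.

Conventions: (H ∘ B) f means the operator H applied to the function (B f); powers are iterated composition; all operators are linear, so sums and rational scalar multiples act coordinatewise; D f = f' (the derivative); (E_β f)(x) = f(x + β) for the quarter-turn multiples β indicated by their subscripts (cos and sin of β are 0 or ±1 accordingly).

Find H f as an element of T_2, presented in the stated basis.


E_pi/2 f = 4/3 - (3/4)cos 2x + (5/3)sin 2x
D E_pi/2 f = (10/3)cos 2x + (3/2)sin 2x
(-(D ∘ E_pi/2)) f = -(10/3)cos 2x - (3/2)sin 2x

g(x) = -(10/3)cos 2x - (3/2)sin 2x


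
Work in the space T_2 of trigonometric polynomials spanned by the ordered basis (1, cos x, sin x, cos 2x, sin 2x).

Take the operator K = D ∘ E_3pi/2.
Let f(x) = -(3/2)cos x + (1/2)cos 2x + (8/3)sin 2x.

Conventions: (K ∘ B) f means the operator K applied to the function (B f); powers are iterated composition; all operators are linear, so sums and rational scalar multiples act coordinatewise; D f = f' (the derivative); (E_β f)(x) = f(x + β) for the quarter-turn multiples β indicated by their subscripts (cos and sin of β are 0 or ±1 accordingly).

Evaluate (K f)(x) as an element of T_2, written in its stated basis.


E_3pi/2 f = -(3/2)sin x - (1/2)cos 2x - (8/3)sin 2x
D E_3pi/2 f = -(3/2)cos x - (16/3)cos 2x + sin 2x

g(x) = -(3/2)cos x - (16/3)cos 2x + sin 2x


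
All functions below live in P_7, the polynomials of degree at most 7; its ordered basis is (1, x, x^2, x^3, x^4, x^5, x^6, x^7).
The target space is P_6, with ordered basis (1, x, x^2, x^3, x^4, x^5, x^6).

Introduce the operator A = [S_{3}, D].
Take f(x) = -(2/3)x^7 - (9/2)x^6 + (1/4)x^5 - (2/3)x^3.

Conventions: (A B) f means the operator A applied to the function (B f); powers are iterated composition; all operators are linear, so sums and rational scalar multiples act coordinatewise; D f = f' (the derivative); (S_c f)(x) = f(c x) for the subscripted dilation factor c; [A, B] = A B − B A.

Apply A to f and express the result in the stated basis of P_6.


D f = -(14/3)x^6 - 27x^5 + (5/4)x^4 - 2x^2
S_{3} D f = -3402x^6 - 6561x^5 + (405/4)x^4 - 18x^2
S_{3} f = -1458x^7 - (6561/2)x^6 + (243/4)x^5 - 18x^3
D S_{3} f = -10206x^6 - 19683x^5 + (1215/4)x^4 - 54x^2
[S_{3}, D] f = 6804x^6 + 13122x^5 - (405/2)x^4 + 36x^2

g(x) = 6804x^6 + 13122x^5 - (405/2)x^4 + 36x^2


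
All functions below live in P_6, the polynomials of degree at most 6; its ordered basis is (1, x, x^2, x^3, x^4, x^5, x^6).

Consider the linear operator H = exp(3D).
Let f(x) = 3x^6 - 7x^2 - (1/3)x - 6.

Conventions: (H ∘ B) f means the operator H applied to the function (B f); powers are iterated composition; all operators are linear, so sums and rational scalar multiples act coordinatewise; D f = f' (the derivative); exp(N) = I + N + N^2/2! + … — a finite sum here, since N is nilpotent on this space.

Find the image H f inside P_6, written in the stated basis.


the image equals g(x) = 3x^6 + 54x^5 + 405x^4 + 1620x^3 + 3638x^2 + (12995/3)x + 2117

order-1 term: 54x^5 - 42x - 1
order-2 term: 405x^4 - 63
order-3 term: 1620x^3
order-4 term: 3645x^2
order-5 term: 4374x
order-6 term: 2187
the series for exp(3D) f terminates at order 6
exp(3D) f = 3x^6 + 54x^5 + 405x^4 + 1620x^3 + 3638x^2 + (12995/3)x + 2117


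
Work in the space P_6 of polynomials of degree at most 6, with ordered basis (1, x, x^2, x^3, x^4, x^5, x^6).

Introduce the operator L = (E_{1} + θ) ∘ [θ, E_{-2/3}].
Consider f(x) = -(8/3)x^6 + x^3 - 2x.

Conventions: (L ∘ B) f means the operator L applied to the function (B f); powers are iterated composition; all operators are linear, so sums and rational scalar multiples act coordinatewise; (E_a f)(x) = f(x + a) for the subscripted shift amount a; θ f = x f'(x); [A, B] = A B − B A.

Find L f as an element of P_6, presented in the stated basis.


g(x) = -64x^5 + (1120/9)x^4 - (4160/27)x^3 + (1762/27)x^2 - (3044/243)x - 842/729

E_{-2/3} f = -(8/3)x^6 + (32/3)x^5 - (160/9)x^4 + (1361/81)x^3 - (802/81)x^2 + (350/243)x + 1756/2187
θ E_{-2/3} f = -16x^6 + (160/3)x^5 - (640/9)x^4 + (1361/27)x^3 - (1604/81)x^2 + (350/243)x
θ f = -16x^6 + 3x^3 - 2x
E_{-2/3} θ f = -16x^6 + 64x^5 - (320/3)x^4 + (2641/27)x^3 - (1442/27)x^2 + (1186/81)x - 700/729
[θ, E_{-2/3}] f = -(32/3)x^5 + (320/9)x^4 - (1280/27)x^3 + (2722/81)x^2 - (3208/243)x + 700/729
E_{1} [θ, E_{-2/3}] f = -(32/3)x^5 - (160/9)x^4 - (320/27)x^3 - (158/81)x^2 + (164/243)x - 842/729
θ [θ, E_{-2/3}] f = -(160/3)x^5 + (1280/9)x^4 - (1280/9)x^3 + (5444/81)x^2 - (3208/243)x
(E_{1} + θ) [θ, E_{-2/3}] f = -64x^5 + (1120/9)x^4 - (4160/27)x^3 + (1762/27)x^2 - (3044/243)x - 842/729


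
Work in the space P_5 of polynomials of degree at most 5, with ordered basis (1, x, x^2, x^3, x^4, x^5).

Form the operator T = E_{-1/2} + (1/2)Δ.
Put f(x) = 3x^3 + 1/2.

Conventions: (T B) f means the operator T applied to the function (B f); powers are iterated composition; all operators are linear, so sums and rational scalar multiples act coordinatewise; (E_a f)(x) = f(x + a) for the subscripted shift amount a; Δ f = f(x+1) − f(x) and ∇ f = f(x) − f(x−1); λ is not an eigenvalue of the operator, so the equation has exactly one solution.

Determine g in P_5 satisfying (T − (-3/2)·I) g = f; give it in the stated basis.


write g with unknown coordinates in the stated basis and equate coefficients in (T − (-3/2)·I) g = f
solving from the highest basis element down gives g = (6/5)x^3 - (27/25)x + 1/50
check: T g = (6/5)x^3 + (81/50)x + 47/100
so T g − (-3/2)·g = 3x^3 + 1/2 = f ✓

the image equals g(x) = (6/5)x^3 - (27/25)x + 1/50


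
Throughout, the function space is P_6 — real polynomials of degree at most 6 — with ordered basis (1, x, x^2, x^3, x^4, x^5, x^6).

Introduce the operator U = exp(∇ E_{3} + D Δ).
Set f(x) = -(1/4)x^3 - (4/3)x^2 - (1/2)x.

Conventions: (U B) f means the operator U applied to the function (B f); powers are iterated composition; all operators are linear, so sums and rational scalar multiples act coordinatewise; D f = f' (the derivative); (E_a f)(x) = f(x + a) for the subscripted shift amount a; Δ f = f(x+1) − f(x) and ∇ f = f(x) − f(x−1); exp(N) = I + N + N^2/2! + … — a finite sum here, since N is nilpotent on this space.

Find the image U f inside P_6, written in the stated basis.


order-1 term: -(3/4)x^2 - (95/12)x - 46/3
order-2 term: -(3/4)x - 79/12
order-3 term: -1/4
the series for exp(∇ E_{3} + D Δ) f terminates at order 3
exp(∇ E_{3} + D Δ) f = -(1/4)x^3 - (25/12)x^2 - (55/6)x - 133/6

the image equals g(x) = -(1/4)x^3 - (25/12)x^2 - (55/6)x - 133/6


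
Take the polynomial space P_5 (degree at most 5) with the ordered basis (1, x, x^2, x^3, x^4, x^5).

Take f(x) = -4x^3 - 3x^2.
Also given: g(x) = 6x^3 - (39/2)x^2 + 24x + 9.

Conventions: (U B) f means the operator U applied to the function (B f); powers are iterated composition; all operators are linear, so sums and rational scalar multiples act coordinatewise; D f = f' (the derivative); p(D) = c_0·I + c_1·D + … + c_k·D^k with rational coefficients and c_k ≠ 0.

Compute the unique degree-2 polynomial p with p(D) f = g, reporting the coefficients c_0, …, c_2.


p(D) = -(3/2)·I + 2·D − (3/2)·D^2, i.e. c_0 = -3/2, c_1 = 2, c_2 = -3/2

D^0 f = -4x^3 - 3x^2
D^1 f = -12x^2 - 6x
D^2 f = -24x - 6
matching coefficients of g against c_0 f + c_1 Df + … from the top degree down determines the c_i
solution: c_0 = -3/2, c_1 = 2, c_2 = -3/2
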